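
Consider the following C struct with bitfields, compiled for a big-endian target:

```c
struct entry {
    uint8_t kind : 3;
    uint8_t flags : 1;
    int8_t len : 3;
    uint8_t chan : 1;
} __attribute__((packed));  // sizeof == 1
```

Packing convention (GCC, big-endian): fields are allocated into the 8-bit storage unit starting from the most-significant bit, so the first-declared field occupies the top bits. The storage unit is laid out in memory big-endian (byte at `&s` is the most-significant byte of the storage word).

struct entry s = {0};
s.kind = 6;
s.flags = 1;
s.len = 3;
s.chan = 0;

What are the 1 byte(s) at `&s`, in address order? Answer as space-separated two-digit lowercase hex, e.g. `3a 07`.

[5+:3] kind=6 & 0x7 = 0x6; word=0xc0
[4+:1] flags=1 & 0x1 = 0x1; word=0xd0
[1+:3] len=3 & 0x7 = 0x3; word=0xd6
[0+:1] chan=0 & 0x1 = 0x0; word=0xd6
word = 0xd6 → big-endian bytes:
  [0]=0xd6

d6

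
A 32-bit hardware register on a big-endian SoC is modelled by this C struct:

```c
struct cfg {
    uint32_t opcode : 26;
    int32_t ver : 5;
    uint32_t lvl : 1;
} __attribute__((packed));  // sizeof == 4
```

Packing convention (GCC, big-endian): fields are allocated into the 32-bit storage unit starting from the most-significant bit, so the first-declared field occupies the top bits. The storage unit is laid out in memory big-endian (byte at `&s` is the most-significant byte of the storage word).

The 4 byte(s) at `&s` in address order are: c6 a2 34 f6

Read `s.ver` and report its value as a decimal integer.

-5

[0]=0xc6 [1]=0xa2 [2]=0x34 [3]=0xf6 (big-endian) → word 0xc6a234f6
opcode:26 @ bit 6 → (0xc6a234f6>>6)&0x3ffffff = 0x31a88d3
ver:5 @ bit 1 → (0xc6a234f6>>1)&0x1f = 0x1b  ←
lvl:1 @ bit 0 → (0xc6a234f6>>0)&0x1 = 0x0
ver signed 5b, MSB=1: 27 - 32 = -5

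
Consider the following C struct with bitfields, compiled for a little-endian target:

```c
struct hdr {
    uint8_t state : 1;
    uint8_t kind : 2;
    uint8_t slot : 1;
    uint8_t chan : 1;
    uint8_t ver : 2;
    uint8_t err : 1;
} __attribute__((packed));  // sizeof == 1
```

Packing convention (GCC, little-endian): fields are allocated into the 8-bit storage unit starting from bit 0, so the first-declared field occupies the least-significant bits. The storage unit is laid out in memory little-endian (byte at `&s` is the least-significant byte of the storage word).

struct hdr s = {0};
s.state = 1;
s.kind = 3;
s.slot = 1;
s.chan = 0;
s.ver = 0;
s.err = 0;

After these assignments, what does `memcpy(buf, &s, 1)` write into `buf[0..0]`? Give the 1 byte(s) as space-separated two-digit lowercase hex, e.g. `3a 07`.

0f

[0+:1] state=1 & 0x1 = 0x1; word=0x01
[1+:2] kind=3 & 0x3 = 0x3; word=0x07
[3+:1] slot=1 & 0x1 = 0x1; word=0x0f
[4+:1] chan=0 & 0x1 = 0x0; word=0x0f
[5+:2] ver=0 & 0x3 = 0x0; word=0x0f
[7+:1] err=0 & 0x1 = 0x0; word=0x0f
word = 0x0f → little-endian bytes:
  [0]=0x0f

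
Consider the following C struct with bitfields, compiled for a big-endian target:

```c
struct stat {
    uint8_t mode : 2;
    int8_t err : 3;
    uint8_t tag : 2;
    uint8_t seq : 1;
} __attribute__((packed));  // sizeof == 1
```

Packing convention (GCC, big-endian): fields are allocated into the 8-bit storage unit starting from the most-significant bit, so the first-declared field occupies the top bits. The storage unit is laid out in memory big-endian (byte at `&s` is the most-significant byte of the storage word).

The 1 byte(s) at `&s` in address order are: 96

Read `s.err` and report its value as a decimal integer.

2

[0]=0x96 (big-endian) → word 0x96
mode:2 @ bit 6 → (0x96>>6)&0x3 = 0x2
err:3 @ bit 3 → (0x96>>3)&0x7 = 0x2  ←
tag:2 @ bit 1 → (0x96>>1)&0x3 = 0x3
seq:1 @ bit 0 → (0x96>>0)&0x1 = 0x0
err signed 3b, MSB=0: value = 2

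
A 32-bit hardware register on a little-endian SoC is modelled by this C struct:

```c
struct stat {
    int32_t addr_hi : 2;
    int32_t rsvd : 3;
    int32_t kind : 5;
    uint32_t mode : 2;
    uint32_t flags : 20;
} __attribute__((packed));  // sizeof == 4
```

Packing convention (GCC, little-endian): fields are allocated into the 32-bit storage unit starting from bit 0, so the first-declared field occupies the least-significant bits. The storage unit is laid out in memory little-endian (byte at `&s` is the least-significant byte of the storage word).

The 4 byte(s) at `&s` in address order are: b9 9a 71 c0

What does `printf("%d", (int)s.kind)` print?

[0]=0xb9 [1]=0x9a [2]=0x71 [3]=0xc0 (little-endian) → word 0xc0719ab9
addr_hi:2 @ bit 0 → (0xc0719ab9>>0)&0x3 = 0x1
rsvd:3 @ bit 2 → (0xc0719ab9>>2)&0x7 = 0x6
kind:5 @ bit 5 → (0xc0719ab9>>5)&0x1f = 0x15  ←
mode:2 @ bit 10 → (0xc0719ab9>>10)&0x3 = 0x2
flags:20 @ bit 12 → (0xc0719ab9>>12)&0xfffff = 0xc0719
kind signed 5b, MSB=1: 21 - 32 = -11

-11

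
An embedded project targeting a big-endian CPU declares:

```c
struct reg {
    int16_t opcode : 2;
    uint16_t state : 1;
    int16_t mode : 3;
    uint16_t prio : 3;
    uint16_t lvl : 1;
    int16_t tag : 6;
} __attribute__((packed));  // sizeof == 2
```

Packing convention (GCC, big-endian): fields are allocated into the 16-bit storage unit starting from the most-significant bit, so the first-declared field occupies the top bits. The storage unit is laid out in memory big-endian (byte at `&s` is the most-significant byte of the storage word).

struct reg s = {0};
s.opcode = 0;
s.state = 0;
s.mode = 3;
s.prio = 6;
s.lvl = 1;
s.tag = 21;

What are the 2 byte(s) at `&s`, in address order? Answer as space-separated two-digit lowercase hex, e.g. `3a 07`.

opcode (2b) val=0 bits=0x0 at bit 14: 0x0000
state (1b) val=0 bits=0x0 at bit 13: 0x0000
mode (3b) val=3 bits=0x3 at bit 10: 0x0c00
prio (3b) val=6 bits=0x6 at bit 7: 0x0f00
lvl (1b) val=1 bits=0x1 at bit 6: 0x0f40
tag (6b) val=21 bits=0x15 at bit 0: 0x0f55
word = 0x0f55 → big-endian bytes:
  [0]=0x0f  [1]=0x55

0f 55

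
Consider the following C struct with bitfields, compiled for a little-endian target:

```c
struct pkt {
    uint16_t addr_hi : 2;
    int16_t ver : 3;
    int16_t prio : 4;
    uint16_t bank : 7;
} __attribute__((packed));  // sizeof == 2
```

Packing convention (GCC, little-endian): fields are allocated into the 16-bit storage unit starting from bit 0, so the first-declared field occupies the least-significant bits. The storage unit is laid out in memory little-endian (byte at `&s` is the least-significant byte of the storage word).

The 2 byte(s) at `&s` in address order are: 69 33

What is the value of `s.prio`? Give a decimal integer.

-5

[0]=0x69 [1]=0x33 (little-endian) → word 0x3369
addr_hi [0+:2] = (word>>0) & 0x3 = 1
ver [2+:3] = (word>>2) & 0x7 = 2
prio [5+:4] = (word>>5) & 0xf = 11  ←
bank [9+:7] = (word>>9) & 0x7f = 25
prio signed 4b, MSB=1: 11 - 16 = -5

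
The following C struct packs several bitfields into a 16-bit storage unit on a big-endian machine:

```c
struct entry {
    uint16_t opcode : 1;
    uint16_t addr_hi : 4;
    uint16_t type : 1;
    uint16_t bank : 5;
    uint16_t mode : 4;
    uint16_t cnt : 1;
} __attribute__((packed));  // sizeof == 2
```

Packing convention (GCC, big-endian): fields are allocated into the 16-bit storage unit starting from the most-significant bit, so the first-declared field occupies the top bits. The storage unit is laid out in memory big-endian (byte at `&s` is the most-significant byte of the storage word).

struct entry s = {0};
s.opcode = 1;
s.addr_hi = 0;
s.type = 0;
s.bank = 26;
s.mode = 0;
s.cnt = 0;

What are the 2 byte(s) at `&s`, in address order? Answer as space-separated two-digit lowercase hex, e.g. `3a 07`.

83 40

opcode:1 = 1 → 0x1 << 15 → word 0x8000
addr_hi:4 = 0 → 0x0 << 11 → word 0x8000
type:1 = 0 → 0x0 << 10 → word 0x8000
bank:5 = 26 → 0x1a << 5 → word 0x8340
mode:4 = 0 → 0x0 << 1 → word 0x8340
cnt:1 = 0 → 0x0 << 0 → word 0x8340
word = 0x8340 → big-endian bytes:
  [0]=0x83  [1]=0x40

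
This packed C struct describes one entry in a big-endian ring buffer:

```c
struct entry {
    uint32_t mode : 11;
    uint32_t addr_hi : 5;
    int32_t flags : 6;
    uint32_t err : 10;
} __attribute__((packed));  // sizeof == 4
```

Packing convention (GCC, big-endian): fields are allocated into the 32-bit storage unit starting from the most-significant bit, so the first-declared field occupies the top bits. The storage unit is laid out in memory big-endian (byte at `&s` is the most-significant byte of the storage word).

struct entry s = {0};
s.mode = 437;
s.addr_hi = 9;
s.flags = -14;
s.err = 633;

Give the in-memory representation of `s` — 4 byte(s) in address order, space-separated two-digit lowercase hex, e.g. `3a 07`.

36 a9 ca 79

mode:11 = 437 → 0x1b5 << 21 → word 0x36a00000
addr_hi:5 = 9 → 0x9 << 16 → word 0x36a90000
flags:6 = -14 → 0x32 << 10 → word 0x36a9c800
err:10 = 633 → 0x279 << 0 → word 0x36a9ca79
word = 0x36a9ca79 → big-endian bytes:
  [0]=0x36  [1]=0xa9  [2]=0xca  [3]=0x79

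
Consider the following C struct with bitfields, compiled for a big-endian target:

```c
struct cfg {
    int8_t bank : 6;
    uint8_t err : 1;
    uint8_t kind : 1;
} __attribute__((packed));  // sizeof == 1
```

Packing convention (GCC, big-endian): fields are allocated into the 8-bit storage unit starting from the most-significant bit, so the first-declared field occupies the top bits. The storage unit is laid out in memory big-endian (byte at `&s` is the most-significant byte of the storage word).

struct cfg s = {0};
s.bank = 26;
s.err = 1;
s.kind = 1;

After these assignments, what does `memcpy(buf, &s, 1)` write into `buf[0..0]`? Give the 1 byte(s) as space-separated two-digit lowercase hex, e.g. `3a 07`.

[2+:6] bank=26 & 0x3f = 0x1a; word=0x68
[1+:1] err=1 & 0x1 = 0x1; word=0x6a
[0+:1] kind=1 & 0x1 = 0x1; word=0x6b
word = 0x6b → big-endian bytes:
  [0]=0x6b

6b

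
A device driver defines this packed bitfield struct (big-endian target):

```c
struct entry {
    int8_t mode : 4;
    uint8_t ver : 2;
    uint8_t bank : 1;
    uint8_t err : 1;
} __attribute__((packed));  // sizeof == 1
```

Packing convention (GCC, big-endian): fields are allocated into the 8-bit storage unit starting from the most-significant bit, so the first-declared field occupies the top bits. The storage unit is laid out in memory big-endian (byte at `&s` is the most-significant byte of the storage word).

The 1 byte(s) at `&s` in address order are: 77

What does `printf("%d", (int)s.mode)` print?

[0]=0x77 (big-endian) → word 0x77
mode:4 @ bit 4 → (0x77>>4)&0xf = 0x7  ←
ver:2 @ bit 2 → (0x77>>2)&0x3 = 0x1
bank:1 @ bit 1 → (0x77>>1)&0x1 = 0x1
err:1 @ bit 0 → (0x77>>0)&0x1 = 0x1
mode signed 4b, MSB=0: value = 7

7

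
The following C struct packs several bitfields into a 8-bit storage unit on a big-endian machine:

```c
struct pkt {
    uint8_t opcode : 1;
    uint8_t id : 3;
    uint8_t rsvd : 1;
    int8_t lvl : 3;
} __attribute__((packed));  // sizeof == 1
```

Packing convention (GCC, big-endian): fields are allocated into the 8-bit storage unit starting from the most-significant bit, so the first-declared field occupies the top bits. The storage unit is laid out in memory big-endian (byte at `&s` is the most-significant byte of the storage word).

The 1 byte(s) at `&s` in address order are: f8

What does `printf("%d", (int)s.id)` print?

7

[0]=0xf8 (big-endian) → word 0xf8
opcode:1 @ bit 7 → (0xf8>>7)&0x1 = 0x1
id:3 @ bit 4 → (0xf8>>4)&0x7 = 0x7  ←
rsvd:1 @ bit 3 → (0xf8>>3)&0x1 = 0x1
lvl:3 @ bit 0 → (0xf8>>0)&0x7 = 0x0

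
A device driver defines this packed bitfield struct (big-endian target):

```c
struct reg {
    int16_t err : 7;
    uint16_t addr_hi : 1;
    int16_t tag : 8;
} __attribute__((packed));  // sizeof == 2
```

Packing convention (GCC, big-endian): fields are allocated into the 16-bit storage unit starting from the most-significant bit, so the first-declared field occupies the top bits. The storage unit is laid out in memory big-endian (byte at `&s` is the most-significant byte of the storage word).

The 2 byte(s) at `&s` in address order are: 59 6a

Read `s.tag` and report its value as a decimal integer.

[0]=0x59 [1]=0x6a (big-endian) → word 0x596a
err [9+:7] = (word>>9) & 0x7f = 44
addr_hi [8+:1] = (word>>8) & 0x1 = 1
tag [0+:8] = (word>>0) & 0xff = 106  ←
tag signed 8b, MSB=0: value = 106

106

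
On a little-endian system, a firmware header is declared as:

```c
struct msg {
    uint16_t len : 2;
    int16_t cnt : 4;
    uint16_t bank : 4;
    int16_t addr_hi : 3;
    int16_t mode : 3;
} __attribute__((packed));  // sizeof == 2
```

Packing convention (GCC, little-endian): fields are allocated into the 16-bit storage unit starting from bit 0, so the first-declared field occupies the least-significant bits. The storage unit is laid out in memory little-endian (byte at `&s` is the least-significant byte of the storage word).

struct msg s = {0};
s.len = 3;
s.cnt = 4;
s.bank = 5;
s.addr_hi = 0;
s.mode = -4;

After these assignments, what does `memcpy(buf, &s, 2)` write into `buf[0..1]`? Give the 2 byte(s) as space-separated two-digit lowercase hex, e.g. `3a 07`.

53 81

len (2b) val=3 bits=0x3 at bit 0: 0x0003
cnt (4b) val=4 bits=0x4 at bit 2: 0x0013
bank (4b) val=5 bits=0x5 at bit 6: 0x0153
addr_hi (3b) val=0 bits=0x0 at bit 10: 0x0153
mode (3b) val=-4 bits=0x4 at bit 13: 0x8153
word = 0x8153 → little-endian bytes:
  [0]=0x53  [1]=0x81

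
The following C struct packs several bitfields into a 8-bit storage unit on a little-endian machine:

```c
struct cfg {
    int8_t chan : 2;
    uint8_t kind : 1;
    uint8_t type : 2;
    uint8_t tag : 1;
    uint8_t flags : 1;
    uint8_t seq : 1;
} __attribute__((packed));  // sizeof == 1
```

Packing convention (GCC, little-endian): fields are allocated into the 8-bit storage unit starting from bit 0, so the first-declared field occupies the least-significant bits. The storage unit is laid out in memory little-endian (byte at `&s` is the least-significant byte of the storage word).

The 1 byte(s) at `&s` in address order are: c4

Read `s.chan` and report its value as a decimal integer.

[0]=0xc4 (little-endian) → word 0xc4
chan:2 @ bit 0 → (0xc4>>0)&0x3 = 0x0  ←
kind:1 @ bit 2 → (0xc4>>2)&0x1 = 0x1
type:2 @ bit 3 → (0xc4>>3)&0x3 = 0x0
tag:1 @ bit 5 → (0xc4>>5)&0x1 = 0x0
flags:1 @ bit 6 → (0xc4>>6)&0x1 = 0x1
seq:1 @ bit 7 → (0xc4>>7)&0x1 = 0x1
chan signed 2b, MSB=0: value = 0

0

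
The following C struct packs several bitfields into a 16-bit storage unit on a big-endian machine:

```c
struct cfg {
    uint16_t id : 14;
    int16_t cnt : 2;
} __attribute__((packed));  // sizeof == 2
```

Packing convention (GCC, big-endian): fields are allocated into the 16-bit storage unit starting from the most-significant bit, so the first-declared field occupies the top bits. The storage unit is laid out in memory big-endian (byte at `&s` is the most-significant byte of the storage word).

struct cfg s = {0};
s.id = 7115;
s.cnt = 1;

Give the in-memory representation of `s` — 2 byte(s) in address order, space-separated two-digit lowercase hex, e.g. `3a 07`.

6f 2d

[2+:14] id=7115 & 0x3fff = 0x1bcb; word=0x6f2c
[0+:2] cnt=1 & 0x3 = 0x1; word=0x6f2d
word = 0x6f2d → big-endian bytes:
  [0]=0x6f  [1]=0x2d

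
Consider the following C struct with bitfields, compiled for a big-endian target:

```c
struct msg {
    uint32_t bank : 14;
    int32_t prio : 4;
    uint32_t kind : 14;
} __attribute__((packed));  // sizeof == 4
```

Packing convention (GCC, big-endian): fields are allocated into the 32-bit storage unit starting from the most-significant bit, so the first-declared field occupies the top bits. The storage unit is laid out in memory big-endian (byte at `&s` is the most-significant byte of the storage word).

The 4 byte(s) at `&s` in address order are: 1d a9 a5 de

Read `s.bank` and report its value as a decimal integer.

[0]=0x1d [1]=0xa9 [2]=0xa5 [3]=0xde (big-endian) → word 0x1da9a5de
bank:14 @ bit 18 → (0x1da9a5de>>18)&0x3fff = 0x76a  ←
prio:4 @ bit 14 → (0x1da9a5de>>14)&0xf = 0x6
kind:14 @ bit 0 → (0x1da9a5de>>0)&0x3fff = 0x25de

1898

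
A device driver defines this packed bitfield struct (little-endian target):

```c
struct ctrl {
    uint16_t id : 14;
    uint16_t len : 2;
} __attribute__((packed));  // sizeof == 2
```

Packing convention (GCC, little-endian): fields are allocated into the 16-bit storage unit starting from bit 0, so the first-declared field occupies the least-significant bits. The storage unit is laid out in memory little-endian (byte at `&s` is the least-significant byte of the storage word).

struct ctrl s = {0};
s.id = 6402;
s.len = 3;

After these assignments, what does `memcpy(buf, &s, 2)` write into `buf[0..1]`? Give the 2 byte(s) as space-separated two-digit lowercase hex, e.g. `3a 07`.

id (14b) val=6402 bits=0x1902 at bit 0: 0x1902
len (2b) val=3 bits=0x3 at bit 14: 0xd902
word = 0xd902 → little-endian bytes:
  [0]=0x02  [1]=0xd9

02 d9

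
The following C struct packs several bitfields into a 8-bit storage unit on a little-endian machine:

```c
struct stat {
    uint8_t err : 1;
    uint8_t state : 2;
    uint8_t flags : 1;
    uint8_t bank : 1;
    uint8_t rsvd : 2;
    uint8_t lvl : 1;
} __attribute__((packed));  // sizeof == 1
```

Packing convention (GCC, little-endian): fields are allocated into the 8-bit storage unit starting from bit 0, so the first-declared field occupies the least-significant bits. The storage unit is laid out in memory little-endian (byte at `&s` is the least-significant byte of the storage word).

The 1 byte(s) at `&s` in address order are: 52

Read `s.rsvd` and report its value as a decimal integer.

2

[0]=0x52 (little-endian) → word 0x52
err [0+:1] = (word>>0) & 0x1 = 0
state [1+:2] = (word>>1) & 0x3 = 1
flags [3+:1] = (word>>3) & 0x1 = 0
bank [4+:1] = (word>>4) & 0x1 = 1
rsvd [5+:2] = (word>>5) & 0x3 = 2  ←
lvl [7+:1] = (word>>7) & 0x1 = 0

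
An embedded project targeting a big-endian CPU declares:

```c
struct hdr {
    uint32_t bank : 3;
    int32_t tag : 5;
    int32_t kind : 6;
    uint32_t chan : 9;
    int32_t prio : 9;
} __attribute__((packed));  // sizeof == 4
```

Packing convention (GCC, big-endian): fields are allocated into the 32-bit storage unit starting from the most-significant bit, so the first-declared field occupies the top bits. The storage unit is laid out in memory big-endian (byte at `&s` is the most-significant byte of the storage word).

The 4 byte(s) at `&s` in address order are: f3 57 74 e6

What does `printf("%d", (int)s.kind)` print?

21

[0]=0xf3 [1]=0x57 [2]=0x74 [3]=0xe6 (big-endian) → word 0xf35774e6
bank:3 @ bit 29 → (0xf35774e6>>29)&0x7 = 0x7
tag:5 @ bit 24 → (0xf35774e6>>24)&0x1f = 0x13
kind:6 @ bit 18 → (0xf35774e6>>18)&0x3f = 0x15  ←
chan:9 @ bit 9 → (0xf35774e6>>9)&0x1ff = 0x1ba
prio:9 @ bit 0 → (0xf35774e6>>0)&0x1ff = 0xe6
kind signed 6b, MSB=0: value = 21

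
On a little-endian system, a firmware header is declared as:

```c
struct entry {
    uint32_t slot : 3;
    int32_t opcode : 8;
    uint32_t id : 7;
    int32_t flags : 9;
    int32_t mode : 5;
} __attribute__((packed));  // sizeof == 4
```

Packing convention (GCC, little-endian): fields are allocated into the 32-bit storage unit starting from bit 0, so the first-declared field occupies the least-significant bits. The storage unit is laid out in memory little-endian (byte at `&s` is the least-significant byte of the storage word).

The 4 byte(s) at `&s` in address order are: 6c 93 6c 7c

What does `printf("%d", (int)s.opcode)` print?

[0]=0x6c [1]=0x93 [2]=0x6c [3]=0x7c (little-endian) → word 0x7c6c936c
slot:3 @ bit 0 → (0x7c6c936c>>0)&0x7 = 0x4
opcode:8 @ bit 3 → (0x7c6c936c>>3)&0xff = 0x6d  ←
id:7 @ bit 11 → (0x7c6c936c>>11)&0x7f = 0x12
flags:9 @ bit 18 → (0x7c6c936c>>18)&0x1ff = 0x11b
mode:5 @ bit 27 → (0x7c6c936c>>27)&0x1f = 0xf
opcode signed 8b, MSB=0: value = 109

109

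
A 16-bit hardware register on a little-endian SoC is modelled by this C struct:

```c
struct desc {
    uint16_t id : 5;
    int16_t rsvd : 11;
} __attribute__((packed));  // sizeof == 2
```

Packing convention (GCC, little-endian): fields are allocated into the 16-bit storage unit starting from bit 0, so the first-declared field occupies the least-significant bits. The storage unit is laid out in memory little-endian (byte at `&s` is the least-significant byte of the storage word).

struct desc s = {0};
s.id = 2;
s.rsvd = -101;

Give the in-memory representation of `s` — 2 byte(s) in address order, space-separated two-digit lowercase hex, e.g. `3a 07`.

62 f3

[0+:5] id=2 & 0x1f = 0x2; word=0x0002
[5+:11] rsvd=-101 & 0x7ff = 0x79b; word=0xf362
word = 0xf362 → little-endian bytes:
  [0]=0x62  [1]=0xf3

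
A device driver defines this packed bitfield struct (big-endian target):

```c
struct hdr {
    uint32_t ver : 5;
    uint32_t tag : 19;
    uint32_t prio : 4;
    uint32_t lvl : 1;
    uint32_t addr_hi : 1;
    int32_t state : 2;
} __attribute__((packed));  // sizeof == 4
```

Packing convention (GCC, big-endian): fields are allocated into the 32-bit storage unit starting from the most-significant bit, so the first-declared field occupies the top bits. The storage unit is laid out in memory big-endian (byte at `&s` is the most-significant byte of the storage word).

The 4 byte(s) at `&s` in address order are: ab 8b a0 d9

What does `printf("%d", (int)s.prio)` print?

13

[0]=0xab [1]=0x8b [2]=0xa0 [3]=0xd9 (big-endian) → word 0xab8ba0d9
ver [27+:5] = (word>>27) & 0x1f = 21
tag [8+:19] = (word>>8) & 0x7ffff = 232352
prio [4+:4] = (word>>4) & 0xf = 13  ←
lvl [3+:1] = (word>>3) & 0x1 = 1
addr_hi [2+:1] = (word>>2) & 0x1 = 0
state [0+:2] = (word>>0) & 0x3 = 1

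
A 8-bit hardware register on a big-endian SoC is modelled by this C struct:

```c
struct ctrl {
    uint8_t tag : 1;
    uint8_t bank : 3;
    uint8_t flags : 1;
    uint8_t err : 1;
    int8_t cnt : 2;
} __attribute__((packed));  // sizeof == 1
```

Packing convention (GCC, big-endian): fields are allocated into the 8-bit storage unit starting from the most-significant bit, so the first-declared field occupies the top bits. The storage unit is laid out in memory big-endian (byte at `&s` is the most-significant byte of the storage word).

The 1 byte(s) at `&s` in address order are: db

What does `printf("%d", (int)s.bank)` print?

5

[0]=0xdb (big-endian) → word 0xdb
tag:1 @ bit 7 → (0xdb>>7)&0x1 = 0x1
bank:3 @ bit 4 → (0xdb>>4)&0x7 = 0x5  ←
flags:1 @ bit 3 → (0xdb>>3)&0x1 = 0x1
err:1 @ bit 2 → (0xdb>>2)&0x1 = 0x0
cnt:2 @ bit 0 → (0xdb>>0)&0x3 = 0x3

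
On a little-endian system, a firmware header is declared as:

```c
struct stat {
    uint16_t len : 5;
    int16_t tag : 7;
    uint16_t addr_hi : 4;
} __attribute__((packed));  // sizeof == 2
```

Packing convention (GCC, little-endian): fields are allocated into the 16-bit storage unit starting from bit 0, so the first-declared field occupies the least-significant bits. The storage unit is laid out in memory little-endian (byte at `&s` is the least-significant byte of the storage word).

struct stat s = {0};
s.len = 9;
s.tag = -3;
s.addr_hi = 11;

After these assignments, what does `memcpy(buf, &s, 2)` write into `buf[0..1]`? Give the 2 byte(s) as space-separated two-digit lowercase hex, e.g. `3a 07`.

[0+:5] len=9 & 0x1f = 0x9; word=0x0009
[5+:7] tag=-3 & 0x7f = 0x7d; word=0x0fa9
[12+:4] addr_hi=11 & 0xf = 0xb; word=0xbfa9
word = 0xbfa9 → little-endian bytes:
  [0]=0xa9  [1]=0xbf

a9 bf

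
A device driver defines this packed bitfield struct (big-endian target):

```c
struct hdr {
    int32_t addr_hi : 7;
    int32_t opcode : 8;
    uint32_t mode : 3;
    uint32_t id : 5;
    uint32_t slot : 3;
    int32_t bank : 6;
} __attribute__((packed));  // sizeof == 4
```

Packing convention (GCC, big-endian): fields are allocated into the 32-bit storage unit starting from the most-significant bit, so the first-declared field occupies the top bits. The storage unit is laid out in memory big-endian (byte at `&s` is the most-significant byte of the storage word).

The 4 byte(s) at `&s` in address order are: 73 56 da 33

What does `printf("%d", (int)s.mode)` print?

[0]=0x73 [1]=0x56 [2]=0xda [3]=0x33 (big-endian) → word 0x7356da33
addr_hi:7 @ bit 25 → (0x7356da33>>25)&0x7f = 0x39
opcode:8 @ bit 17 → (0x7356da33>>17)&0xff = 0xab
mode:3 @ bit 14 → (0x7356da33>>14)&0x7 = 0x3  ←
id:5 @ bit 9 → (0x7356da33>>9)&0x1f = 0xd
slot:3 @ bit 6 → (0x7356da33>>6)&0x7 = 0x0
bank:6 @ bit 0 → (0x7356da33>>0)&0x3f = 0x33

3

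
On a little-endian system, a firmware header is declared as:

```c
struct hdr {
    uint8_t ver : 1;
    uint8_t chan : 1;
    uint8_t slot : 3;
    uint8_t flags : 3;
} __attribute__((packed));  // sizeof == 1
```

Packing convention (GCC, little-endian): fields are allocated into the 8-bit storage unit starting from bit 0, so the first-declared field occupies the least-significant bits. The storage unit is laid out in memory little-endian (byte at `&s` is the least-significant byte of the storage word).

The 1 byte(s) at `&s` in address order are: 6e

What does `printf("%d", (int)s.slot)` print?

[0]=0x6e (little-endian) → word 0x6e
ver [0+:1] = (word>>0) & 0x1 = 0
chan [1+:1] = (word>>1) & 0x1 = 1
slot [2+:3] = (word>>2) & 0x7 = 3  ←
flags [5+:3] = (word>>5) & 0x7 = 3

3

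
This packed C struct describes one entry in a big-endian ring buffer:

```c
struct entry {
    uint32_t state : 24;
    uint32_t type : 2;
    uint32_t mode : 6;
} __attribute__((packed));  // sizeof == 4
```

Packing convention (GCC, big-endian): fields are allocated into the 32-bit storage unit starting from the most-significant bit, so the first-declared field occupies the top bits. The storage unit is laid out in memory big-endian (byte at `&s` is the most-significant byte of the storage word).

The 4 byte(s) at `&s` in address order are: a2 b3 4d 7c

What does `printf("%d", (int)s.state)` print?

10662733

[0]=0xa2 [1]=0xb3 [2]=0x4d [3]=0x7c (big-endian) → word 0xa2b34d7c
state:24 @ bit 8 → (0xa2b34d7c>>8)&0xffffff = 0xa2b34d  ←
type:2 @ bit 6 → (0xa2b34d7c>>6)&0x3 = 0x1
mode:6 @ bit 0 → (0xa2b34d7c>>0)&0x3f = 0x3c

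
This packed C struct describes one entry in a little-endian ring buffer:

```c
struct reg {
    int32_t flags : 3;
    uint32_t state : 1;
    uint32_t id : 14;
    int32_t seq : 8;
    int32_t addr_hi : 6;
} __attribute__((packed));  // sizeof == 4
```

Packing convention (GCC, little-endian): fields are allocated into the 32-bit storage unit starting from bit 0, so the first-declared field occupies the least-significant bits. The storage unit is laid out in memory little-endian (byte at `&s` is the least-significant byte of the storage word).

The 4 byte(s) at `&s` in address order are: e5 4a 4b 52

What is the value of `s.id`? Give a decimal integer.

[0]=0xe5 [1]=0x4a [2]=0x4b [3]=0x52 (little-endian) → word 0x524b4ae5
flags [0+:3] = (word>>0) & 0x7 = 5
state [3+:1] = (word>>3) & 0x1 = 0
id [4+:14] = (word>>4) & 0x3fff = 13486  ←
seq [18+:8] = (word>>18) & 0xff = 146
addr_hi [26+:6] = (word>>26) & 0x3f = 20

13486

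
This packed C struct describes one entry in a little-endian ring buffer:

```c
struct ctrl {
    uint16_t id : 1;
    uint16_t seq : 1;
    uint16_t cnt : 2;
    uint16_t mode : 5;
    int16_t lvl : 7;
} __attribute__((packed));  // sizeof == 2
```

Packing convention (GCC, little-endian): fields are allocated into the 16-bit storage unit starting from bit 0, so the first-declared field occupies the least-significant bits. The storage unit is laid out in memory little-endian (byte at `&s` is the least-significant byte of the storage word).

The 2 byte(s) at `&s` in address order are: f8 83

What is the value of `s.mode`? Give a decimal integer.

[0]=0xf8 [1]=0x83 (little-endian) → word 0x83f8
id:1 @ bit 0 → (0x83f8>>0)&0x1 = 0x0
seq:1 @ bit 1 → (0x83f8>>1)&0x1 = 0x0
cnt:2 @ bit 2 → (0x83f8>>2)&0x3 = 0x2
mode:5 @ bit 4 → (0x83f8>>4)&0x1f = 0x1f  ←
lvl:7 @ bit 9 → (0x83f8>>9)&0x7f = 0x41

31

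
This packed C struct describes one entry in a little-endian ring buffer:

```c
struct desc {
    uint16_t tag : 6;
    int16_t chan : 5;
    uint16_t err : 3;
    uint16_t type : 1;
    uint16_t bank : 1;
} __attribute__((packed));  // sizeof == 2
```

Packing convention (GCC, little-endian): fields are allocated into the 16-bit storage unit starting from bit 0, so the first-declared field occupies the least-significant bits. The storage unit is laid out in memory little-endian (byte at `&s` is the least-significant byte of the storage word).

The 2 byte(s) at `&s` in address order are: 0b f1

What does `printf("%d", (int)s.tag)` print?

[0]=0x0b [1]=0xf1 (little-endian) → word 0xf10b
tag [0+:6] = (word>>0) & 0x3f = 11  ←
chan [6+:5] = (word>>6) & 0x1f = 4
err [11+:3] = (word>>11) & 0x7 = 6
type [14+:1] = (word>>14) & 0x1 = 1
bank [15+:1] = (word>>15) & 0x1 = 1

11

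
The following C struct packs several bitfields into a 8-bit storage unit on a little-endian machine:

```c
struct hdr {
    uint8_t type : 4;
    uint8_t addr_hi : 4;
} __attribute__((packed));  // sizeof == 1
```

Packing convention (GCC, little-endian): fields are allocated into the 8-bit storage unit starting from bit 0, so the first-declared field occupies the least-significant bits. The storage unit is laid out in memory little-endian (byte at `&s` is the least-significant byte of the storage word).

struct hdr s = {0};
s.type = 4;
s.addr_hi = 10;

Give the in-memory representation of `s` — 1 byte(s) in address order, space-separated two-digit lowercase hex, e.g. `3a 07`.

type (4b) val=4 bits=0x4 at bit 0: 0x04
addr_hi (4b) val=10 bits=0xa at bit 4: 0xa4
word = 0xa4 → little-endian bytes:
  [0]=0xa4

a4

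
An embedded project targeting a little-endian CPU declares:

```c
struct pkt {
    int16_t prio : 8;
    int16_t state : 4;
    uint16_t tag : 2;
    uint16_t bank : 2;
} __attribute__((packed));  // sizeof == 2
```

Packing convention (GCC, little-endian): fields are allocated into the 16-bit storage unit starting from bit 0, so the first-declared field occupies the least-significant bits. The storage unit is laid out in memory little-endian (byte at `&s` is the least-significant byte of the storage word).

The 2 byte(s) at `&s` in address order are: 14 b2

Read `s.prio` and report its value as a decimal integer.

20

[0]=0x14 [1]=0xb2 (little-endian) → word 0xb214
prio [0+:8] = (word>>0) & 0xff = 20  ←
state [8+:4] = (word>>8) & 0xf = 2
tag [12+:2] = (word>>12) & 0x3 = 3
bank [14+:2] = (word>>14) & 0x3 = 2
prio signed 8b, MSB=0: value = 20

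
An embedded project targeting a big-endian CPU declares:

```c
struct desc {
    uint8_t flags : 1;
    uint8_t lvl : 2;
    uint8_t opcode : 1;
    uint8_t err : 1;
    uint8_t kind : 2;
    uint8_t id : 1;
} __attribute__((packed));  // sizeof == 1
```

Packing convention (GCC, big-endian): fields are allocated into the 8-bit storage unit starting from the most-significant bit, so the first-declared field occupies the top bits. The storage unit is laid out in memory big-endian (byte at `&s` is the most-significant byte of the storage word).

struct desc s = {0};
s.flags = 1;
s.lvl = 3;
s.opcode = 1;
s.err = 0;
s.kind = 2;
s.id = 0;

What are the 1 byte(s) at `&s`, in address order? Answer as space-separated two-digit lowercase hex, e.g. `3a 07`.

flags:1 = 1 → 0x1 << 7 → word 0x80
lvl:2 = 3 → 0x3 << 5 → word 0xe0
opcode:1 = 1 → 0x1 << 4 → word 0xf0
err:1 = 0 → 0x0 << 3 → word 0xf0
kind:2 = 2 → 0x2 << 1 → word 0xf4
id:1 = 0 → 0x0 << 0 → word 0xf4
word = 0xf4 → big-endian bytes:
  [0]=0xf4

f4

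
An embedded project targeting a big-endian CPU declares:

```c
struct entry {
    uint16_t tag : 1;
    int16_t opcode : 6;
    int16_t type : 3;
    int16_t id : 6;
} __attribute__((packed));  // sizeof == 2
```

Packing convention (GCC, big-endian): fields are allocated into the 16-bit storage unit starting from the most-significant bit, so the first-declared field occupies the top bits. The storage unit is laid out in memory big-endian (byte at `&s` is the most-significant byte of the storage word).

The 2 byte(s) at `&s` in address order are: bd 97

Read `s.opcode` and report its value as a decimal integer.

30

[0]=0xbd [1]=0x97 (big-endian) → word 0xbd97
tag [15+:1] = (word>>15) & 0x1 = 1
opcode [9+:6] = (word>>9) & 0x3f = 30  ←
type [6+:3] = (word>>6) & 0x7 = 6
id [0+:6] = (word>>0) & 0x3f = 23
opcode signed 6b, MSB=0: value = 30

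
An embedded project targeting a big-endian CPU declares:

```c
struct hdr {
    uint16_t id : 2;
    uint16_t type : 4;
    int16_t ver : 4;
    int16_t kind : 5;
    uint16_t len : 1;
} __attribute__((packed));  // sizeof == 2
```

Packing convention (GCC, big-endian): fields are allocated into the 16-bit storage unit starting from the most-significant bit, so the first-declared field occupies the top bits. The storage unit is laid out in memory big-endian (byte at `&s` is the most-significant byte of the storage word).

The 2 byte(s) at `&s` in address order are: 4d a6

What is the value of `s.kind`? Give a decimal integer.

[0]=0x4d [1]=0xa6 (big-endian) → word 0x4da6
id:2 @ bit 14 → (0x4da6>>14)&0x3 = 0x1
type:4 @ bit 10 → (0x4da6>>10)&0xf = 0x3
ver:4 @ bit 6 → (0x4da6>>6)&0xf = 0x6
kind:5 @ bit 1 → (0x4da6>>1)&0x1f = 0x13  ←
len:1 @ bit 0 → (0x4da6>>0)&0x1 = 0x0
kind signed 5b, MSB=1: 19 - 32 = -13

-13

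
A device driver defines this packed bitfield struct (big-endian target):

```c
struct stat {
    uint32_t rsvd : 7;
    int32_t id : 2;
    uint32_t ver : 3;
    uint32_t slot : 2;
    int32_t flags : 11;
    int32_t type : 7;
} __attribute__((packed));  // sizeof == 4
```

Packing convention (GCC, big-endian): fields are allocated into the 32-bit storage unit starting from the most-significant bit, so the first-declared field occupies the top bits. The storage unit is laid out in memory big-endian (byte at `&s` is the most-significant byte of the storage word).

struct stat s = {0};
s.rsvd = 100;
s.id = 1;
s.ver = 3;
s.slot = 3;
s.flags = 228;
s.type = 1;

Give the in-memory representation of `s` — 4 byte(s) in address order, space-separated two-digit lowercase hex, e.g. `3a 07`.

c8 bc 72 01

rsvd (7b) val=100 bits=0x64 at bit 25: 0xc8000000
id (2b) val=1 bits=0x1 at bit 23: 0xc8800000
ver (3b) val=3 bits=0x3 at bit 20: 0xc8b00000
slot (2b) val=3 bits=0x3 at bit 18: 0xc8bc0000
flags (11b) val=228 bits=0xe4 at bit 7: 0xc8bc7200
type (7b) val=1 bits=0x1 at bit 0: 0xc8bc7201
word = 0xc8bc7201 → big-endian bytes:
  [0]=0xc8  [1]=0xbc  [2]=0x72  [3]=0x01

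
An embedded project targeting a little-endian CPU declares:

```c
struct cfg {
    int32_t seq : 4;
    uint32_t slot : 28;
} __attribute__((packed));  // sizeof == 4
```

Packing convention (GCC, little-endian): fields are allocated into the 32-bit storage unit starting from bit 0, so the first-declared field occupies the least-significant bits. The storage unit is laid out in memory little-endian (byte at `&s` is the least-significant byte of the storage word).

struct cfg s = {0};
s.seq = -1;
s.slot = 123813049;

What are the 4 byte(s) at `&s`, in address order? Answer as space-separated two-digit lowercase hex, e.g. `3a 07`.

9f cb 13 76

seq:4 = -1 → 0xf << 0 → word 0x0000000f
slot:28 = 123813049 → 0x7613cb9 << 4 → word 0x7613cb9f
word = 0x7613cb9f → little-endian bytes:
  [0]=0x9f  [1]=0xcb  [2]=0x13  [3]=0x76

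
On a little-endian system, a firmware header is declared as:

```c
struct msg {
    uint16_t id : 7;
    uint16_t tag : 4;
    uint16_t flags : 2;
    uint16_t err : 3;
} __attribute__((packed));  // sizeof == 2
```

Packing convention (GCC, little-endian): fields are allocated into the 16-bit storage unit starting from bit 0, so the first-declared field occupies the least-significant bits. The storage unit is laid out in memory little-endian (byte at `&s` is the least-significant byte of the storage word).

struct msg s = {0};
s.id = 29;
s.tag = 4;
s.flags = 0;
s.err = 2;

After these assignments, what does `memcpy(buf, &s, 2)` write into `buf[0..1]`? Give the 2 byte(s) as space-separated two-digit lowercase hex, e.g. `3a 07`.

1d 42

id (7b) val=29 bits=0x1d at bit 0: 0x001d
tag (4b) val=4 bits=0x4 at bit 7: 0x021d
flags (2b) val=0 bits=0x0 at bit 11: 0x021d
err (3b) val=2 bits=0x2 at bit 13: 0x421d
word = 0x421d → little-endian bytes:
  [0]=0x1d  [1]=0x42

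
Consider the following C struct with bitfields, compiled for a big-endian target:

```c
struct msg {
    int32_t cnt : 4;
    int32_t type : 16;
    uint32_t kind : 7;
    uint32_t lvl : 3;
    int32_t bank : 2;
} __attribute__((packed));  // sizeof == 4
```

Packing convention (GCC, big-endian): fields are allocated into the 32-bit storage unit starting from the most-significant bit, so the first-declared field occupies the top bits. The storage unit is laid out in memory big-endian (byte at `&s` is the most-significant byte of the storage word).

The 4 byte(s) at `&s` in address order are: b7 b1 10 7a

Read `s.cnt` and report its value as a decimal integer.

-5

[0]=0xb7 [1]=0xb1 [2]=0x10 [3]=0x7a (big-endian) → word 0xb7b1107a
cnt:4 @ bit 28 → (0xb7b1107a>>28)&0xf = 0xb  ←
type:16 @ bit 12 → (0xb7b1107a>>12)&0xffff = 0x7b11
kind:7 @ bit 5 → (0xb7b1107a>>5)&0x7f = 0x3
lvl:3 @ bit 2 → (0xb7b1107a>>2)&0x7 = 0x6
bank:2 @ bit 0 → (0xb7b1107a>>0)&0x3 = 0x2
cnt signed 4b, MSB=1: 11 - 16 = -5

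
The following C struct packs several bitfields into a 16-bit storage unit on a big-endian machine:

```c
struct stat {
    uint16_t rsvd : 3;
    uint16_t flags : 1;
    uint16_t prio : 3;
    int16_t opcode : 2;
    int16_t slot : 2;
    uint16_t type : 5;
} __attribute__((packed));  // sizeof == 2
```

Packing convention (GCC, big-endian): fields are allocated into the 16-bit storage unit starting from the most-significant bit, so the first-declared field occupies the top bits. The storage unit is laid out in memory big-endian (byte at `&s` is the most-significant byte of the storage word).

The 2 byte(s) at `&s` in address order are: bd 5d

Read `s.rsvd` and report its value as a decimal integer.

5

[0]=0xbd [1]=0x5d (big-endian) → word 0xbd5d
rsvd:3 @ bit 13 → (0xbd5d>>13)&0x7 = 0x5  ←
flags:1 @ bit 12 → (0xbd5d>>12)&0x1 = 0x1
prio:3 @ bit 9 → (0xbd5d>>9)&0x7 = 0x6
opcode:2 @ bit 7 → (0xbd5d>>7)&0x3 = 0x2
slot:2 @ bit 5 → (0xbd5d>>5)&0x3 = 0x2
type:5 @ bit 0 → (0xbd5d>>0)&0x1f = 0x1d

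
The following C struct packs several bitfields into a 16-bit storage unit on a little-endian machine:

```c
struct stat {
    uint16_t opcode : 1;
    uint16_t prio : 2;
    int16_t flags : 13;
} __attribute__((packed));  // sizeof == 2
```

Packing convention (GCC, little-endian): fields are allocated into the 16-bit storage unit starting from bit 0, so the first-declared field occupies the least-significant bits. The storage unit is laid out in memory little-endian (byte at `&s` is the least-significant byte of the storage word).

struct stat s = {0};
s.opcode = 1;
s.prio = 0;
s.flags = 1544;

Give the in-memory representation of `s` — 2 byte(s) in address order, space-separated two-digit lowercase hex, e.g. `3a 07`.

41 30

opcode:1 = 1 → 0x1 << 0 → word 0x0001
prio:2 = 0 → 0x0 << 1 → word 0x0001
flags:13 = 1544 → 0x608 << 3 → word 0x3041
word = 0x3041 → little-endian bytes:
  [0]=0x41  [1]=0x30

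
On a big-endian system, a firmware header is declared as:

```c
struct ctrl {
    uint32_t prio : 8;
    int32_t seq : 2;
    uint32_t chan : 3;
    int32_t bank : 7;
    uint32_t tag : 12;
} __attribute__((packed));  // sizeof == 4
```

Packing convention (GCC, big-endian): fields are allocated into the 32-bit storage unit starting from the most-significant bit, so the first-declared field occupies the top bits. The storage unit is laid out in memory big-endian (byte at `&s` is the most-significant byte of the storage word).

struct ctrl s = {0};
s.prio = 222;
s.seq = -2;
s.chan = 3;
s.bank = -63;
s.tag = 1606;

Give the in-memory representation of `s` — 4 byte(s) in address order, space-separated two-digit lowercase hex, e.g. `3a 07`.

de 9c 16 46

[24+:8] prio=222 & 0xff = 0xde; word=0xde000000
[22+:2] seq=-2 & 0x3 = 0x2; word=0xde800000
[19+:3] chan=3 & 0x7 = 0x3; word=0xde980000
[12+:7] bank=-63 & 0x7f = 0x41; word=0xde9c1000
[0+:12] tag=1606 & 0xfff = 0x646; word=0xde9c1646
word = 0xde9c1646 → big-endian bytes:
  [0]=0xde  [1]=0x9c  [2]=0x16  [3]=0x46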